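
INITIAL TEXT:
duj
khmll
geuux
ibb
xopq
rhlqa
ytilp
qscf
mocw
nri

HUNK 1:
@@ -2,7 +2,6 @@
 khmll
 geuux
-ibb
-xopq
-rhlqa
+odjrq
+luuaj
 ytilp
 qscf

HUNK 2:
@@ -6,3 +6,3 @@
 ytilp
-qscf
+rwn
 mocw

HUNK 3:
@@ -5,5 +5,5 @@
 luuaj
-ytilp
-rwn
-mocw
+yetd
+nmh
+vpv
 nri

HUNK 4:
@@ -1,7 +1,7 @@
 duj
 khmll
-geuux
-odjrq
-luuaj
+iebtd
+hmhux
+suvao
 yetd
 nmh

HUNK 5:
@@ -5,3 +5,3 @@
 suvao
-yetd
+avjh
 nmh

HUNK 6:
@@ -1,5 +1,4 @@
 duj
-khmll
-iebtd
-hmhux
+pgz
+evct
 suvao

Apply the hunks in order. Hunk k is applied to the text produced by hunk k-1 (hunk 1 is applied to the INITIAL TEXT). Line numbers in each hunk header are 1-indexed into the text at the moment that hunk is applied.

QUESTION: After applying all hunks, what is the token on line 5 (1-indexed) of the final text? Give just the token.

Answer: avjh

Derivation:
Hunk 1: at line 2 remove [ibb,xopq,rhlqa] add [odjrq,luuaj] -> 9 lines: duj khmll geuux odjrq luuaj ytilp qscf mocw nri
Hunk 2: at line 6 remove [qscf] add [rwn] -> 9 lines: duj khmll geuux odjrq luuaj ytilp rwn mocw nri
Hunk 3: at line 5 remove [ytilp,rwn,mocw] add [yetd,nmh,vpv] -> 9 lines: duj khmll geuux odjrq luuaj yetd nmh vpv nri
Hunk 4: at line 1 remove [geuux,odjrq,luuaj] add [iebtd,hmhux,suvao] -> 9 lines: duj khmll iebtd hmhux suvao yetd nmh vpv nri
Hunk 5: at line 5 remove [yetd] add [avjh] -> 9 lines: duj khmll iebtd hmhux suvao avjh nmh vpv nri
Hunk 6: at line 1 remove [khmll,iebtd,hmhux] add [pgz,evct] -> 8 lines: duj pgz evct suvao avjh nmh vpv nri
Final line 5: avjh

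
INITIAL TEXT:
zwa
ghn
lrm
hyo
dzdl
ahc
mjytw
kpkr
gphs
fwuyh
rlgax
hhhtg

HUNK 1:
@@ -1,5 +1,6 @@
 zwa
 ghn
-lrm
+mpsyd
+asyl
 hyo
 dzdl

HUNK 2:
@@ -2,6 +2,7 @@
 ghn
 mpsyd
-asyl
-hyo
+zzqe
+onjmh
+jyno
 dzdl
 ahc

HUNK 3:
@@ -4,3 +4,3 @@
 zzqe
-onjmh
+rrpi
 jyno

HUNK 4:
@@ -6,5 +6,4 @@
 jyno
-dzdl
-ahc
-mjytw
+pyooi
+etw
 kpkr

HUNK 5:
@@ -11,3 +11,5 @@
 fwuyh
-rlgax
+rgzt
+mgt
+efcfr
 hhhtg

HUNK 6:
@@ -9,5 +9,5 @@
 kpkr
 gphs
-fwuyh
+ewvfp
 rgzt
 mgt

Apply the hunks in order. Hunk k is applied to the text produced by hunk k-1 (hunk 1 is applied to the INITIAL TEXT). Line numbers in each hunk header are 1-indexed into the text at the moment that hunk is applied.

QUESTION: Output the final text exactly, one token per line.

Hunk 1: at line 1 remove [lrm] add [mpsyd,asyl] -> 13 lines: zwa ghn mpsyd asyl hyo dzdl ahc mjytw kpkr gphs fwuyh rlgax hhhtg
Hunk 2: at line 2 remove [asyl,hyo] add [zzqe,onjmh,jyno] -> 14 lines: zwa ghn mpsyd zzqe onjmh jyno dzdl ahc mjytw kpkr gphs fwuyh rlgax hhhtg
Hunk 3: at line 4 remove [onjmh] add [rrpi] -> 14 lines: zwa ghn mpsyd zzqe rrpi jyno dzdl ahc mjytw kpkr gphs fwuyh rlgax hhhtg
Hunk 4: at line 6 remove [dzdl,ahc,mjytw] add [pyooi,etw] -> 13 lines: zwa ghn mpsyd zzqe rrpi jyno pyooi etw kpkr gphs fwuyh rlgax hhhtg
Hunk 5: at line 11 remove [rlgax] add [rgzt,mgt,efcfr] -> 15 lines: zwa ghn mpsyd zzqe rrpi jyno pyooi etw kpkr gphs fwuyh rgzt mgt efcfr hhhtg
Hunk 6: at line 9 remove [fwuyh] add [ewvfp] -> 15 lines: zwa ghn mpsyd zzqe rrpi jyno pyooi etw kpkr gphs ewvfp rgzt mgt efcfr hhhtg

Answer: zwa
ghn
mpsyd
zzqe
rrpi
jyno
pyooi
etw
kpkr
gphs
ewvfp
rgzt
mgt
efcfr
hhhtg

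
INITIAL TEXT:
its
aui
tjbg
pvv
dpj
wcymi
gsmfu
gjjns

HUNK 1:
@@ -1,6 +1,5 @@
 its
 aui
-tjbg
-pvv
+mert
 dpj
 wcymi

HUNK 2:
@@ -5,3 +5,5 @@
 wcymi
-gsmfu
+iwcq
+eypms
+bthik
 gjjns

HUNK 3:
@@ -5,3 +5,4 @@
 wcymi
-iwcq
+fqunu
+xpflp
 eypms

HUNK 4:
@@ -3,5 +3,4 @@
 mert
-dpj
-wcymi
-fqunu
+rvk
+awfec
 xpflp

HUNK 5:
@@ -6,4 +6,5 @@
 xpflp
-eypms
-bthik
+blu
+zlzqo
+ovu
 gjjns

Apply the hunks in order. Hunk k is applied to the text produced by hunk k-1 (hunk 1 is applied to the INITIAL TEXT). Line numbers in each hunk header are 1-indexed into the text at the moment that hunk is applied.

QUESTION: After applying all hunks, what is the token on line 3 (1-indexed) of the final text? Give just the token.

Hunk 1: at line 1 remove [tjbg,pvv] add [mert] -> 7 lines: its aui mert dpj wcymi gsmfu gjjns
Hunk 2: at line 5 remove [gsmfu] add [iwcq,eypms,bthik] -> 9 lines: its aui mert dpj wcymi iwcq eypms bthik gjjns
Hunk 3: at line 5 remove [iwcq] add [fqunu,xpflp] -> 10 lines: its aui mert dpj wcymi fqunu xpflp eypms bthik gjjns
Hunk 4: at line 3 remove [dpj,wcymi,fqunu] add [rvk,awfec] -> 9 lines: its aui mert rvk awfec xpflp eypms bthik gjjns
Hunk 5: at line 6 remove [eypms,bthik] add [blu,zlzqo,ovu] -> 10 lines: its aui mert rvk awfec xpflp blu zlzqo ovu gjjns
Final line 3: mert

Answer: mert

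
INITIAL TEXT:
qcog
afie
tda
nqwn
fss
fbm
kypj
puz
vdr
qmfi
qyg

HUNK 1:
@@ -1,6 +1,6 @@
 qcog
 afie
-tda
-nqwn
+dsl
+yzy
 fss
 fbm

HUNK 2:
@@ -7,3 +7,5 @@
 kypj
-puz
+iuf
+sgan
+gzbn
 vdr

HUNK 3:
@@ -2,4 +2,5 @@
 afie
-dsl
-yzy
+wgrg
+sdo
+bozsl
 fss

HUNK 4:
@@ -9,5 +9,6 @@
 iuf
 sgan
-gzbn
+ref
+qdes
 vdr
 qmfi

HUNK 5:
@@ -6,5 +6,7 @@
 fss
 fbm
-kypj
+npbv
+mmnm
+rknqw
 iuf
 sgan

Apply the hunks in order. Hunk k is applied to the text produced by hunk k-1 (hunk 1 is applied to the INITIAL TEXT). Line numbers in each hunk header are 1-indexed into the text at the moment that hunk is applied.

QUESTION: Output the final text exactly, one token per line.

Answer: qcog
afie
wgrg
sdo
bozsl
fss
fbm
npbv
mmnm
rknqw
iuf
sgan
ref
qdes
vdr
qmfi
qyg

Derivation:
Hunk 1: at line 1 remove [tda,nqwn] add [dsl,yzy] -> 11 lines: qcog afie dsl yzy fss fbm kypj puz vdr qmfi qyg
Hunk 2: at line 7 remove [puz] add [iuf,sgan,gzbn] -> 13 lines: qcog afie dsl yzy fss fbm kypj iuf sgan gzbn vdr qmfi qyg
Hunk 3: at line 2 remove [dsl,yzy] add [wgrg,sdo,bozsl] -> 14 lines: qcog afie wgrg sdo bozsl fss fbm kypj iuf sgan gzbn vdr qmfi qyg
Hunk 4: at line 9 remove [gzbn] add [ref,qdes] -> 15 lines: qcog afie wgrg sdo bozsl fss fbm kypj iuf sgan ref qdes vdr qmfi qyg
Hunk 5: at line 6 remove [kypj] add [npbv,mmnm,rknqw] -> 17 lines: qcog afie wgrg sdo bozsl fss fbm npbv mmnm rknqw iuf sgan ref qdes vdr qmfi qyg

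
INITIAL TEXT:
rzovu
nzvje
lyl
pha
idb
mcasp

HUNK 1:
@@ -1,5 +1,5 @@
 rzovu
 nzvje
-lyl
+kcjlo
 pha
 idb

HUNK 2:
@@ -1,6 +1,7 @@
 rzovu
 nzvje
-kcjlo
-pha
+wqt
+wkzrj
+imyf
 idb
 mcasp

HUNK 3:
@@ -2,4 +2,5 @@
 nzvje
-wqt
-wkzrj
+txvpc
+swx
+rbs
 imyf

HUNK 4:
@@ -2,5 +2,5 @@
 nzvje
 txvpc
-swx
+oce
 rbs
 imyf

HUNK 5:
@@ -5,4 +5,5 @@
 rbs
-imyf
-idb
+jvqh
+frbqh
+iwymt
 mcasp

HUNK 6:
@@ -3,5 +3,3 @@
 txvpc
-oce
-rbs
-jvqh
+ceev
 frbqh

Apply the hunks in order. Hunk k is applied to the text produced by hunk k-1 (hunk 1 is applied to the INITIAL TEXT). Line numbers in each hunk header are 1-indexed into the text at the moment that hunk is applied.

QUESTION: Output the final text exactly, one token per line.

Answer: rzovu
nzvje
txvpc
ceev
frbqh
iwymt
mcasp

Derivation:
Hunk 1: at line 1 remove [lyl] add [kcjlo] -> 6 lines: rzovu nzvje kcjlo pha idb mcasp
Hunk 2: at line 1 remove [kcjlo,pha] add [wqt,wkzrj,imyf] -> 7 lines: rzovu nzvje wqt wkzrj imyf idb mcasp
Hunk 3: at line 2 remove [wqt,wkzrj] add [txvpc,swx,rbs] -> 8 lines: rzovu nzvje txvpc swx rbs imyf idb mcasp
Hunk 4: at line 2 remove [swx] add [oce] -> 8 lines: rzovu nzvje txvpc oce rbs imyf idb mcasp
Hunk 5: at line 5 remove [imyf,idb] add [jvqh,frbqh,iwymt] -> 9 lines: rzovu nzvje txvpc oce rbs jvqh frbqh iwymt mcasp
Hunk 6: at line 3 remove [oce,rbs,jvqh] add [ceev] -> 7 lines: rzovu nzvje txvpc ceev frbqh iwymt mcasp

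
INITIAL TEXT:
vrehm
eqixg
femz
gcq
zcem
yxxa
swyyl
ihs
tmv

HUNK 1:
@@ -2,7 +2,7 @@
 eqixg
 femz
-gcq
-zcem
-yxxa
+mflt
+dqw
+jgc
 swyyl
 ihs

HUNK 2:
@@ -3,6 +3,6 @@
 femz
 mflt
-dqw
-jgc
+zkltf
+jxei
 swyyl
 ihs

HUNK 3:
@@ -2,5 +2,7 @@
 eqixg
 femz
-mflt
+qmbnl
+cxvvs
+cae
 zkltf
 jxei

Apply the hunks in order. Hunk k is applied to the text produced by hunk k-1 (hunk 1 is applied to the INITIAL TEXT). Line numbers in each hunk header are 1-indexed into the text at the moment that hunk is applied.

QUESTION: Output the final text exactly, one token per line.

Hunk 1: at line 2 remove [gcq,zcem,yxxa] add [mflt,dqw,jgc] -> 9 lines: vrehm eqixg femz mflt dqw jgc swyyl ihs tmv
Hunk 2: at line 3 remove [dqw,jgc] add [zkltf,jxei] -> 9 lines: vrehm eqixg femz mflt zkltf jxei swyyl ihs tmv
Hunk 3: at line 2 remove [mflt] add [qmbnl,cxvvs,cae] -> 11 lines: vrehm eqixg femz qmbnl cxvvs cae zkltf jxei swyyl ihs tmv

Answer: vrehm
eqixg
femz
qmbnl
cxvvs
cae
zkltf
jxei
swyyl
ihs
tmv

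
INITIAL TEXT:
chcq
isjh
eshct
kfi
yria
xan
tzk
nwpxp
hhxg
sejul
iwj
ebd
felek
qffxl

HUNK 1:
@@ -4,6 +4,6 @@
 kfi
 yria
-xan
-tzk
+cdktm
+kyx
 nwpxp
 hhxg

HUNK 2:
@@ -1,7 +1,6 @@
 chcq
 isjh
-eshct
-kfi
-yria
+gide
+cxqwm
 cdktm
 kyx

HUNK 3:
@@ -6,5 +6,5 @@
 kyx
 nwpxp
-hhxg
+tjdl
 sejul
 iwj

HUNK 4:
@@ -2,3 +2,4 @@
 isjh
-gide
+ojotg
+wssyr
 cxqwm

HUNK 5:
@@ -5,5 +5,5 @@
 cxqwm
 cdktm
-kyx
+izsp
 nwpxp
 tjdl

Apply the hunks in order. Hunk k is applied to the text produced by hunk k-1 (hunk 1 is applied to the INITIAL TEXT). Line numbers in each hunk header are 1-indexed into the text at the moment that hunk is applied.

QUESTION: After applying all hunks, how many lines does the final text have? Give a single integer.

Answer: 14

Derivation:
Hunk 1: at line 4 remove [xan,tzk] add [cdktm,kyx] -> 14 lines: chcq isjh eshct kfi yria cdktm kyx nwpxp hhxg sejul iwj ebd felek qffxl
Hunk 2: at line 1 remove [eshct,kfi,yria] add [gide,cxqwm] -> 13 lines: chcq isjh gide cxqwm cdktm kyx nwpxp hhxg sejul iwj ebd felek qffxl
Hunk 3: at line 6 remove [hhxg] add [tjdl] -> 13 lines: chcq isjh gide cxqwm cdktm kyx nwpxp tjdl sejul iwj ebd felek qffxl
Hunk 4: at line 2 remove [gide] add [ojotg,wssyr] -> 14 lines: chcq isjh ojotg wssyr cxqwm cdktm kyx nwpxp tjdl sejul iwj ebd felek qffxl
Hunk 5: at line 5 remove [kyx] add [izsp] -> 14 lines: chcq isjh ojotg wssyr cxqwm cdktm izsp nwpxp tjdl sejul iwj ebd felek qffxl
Final line count: 14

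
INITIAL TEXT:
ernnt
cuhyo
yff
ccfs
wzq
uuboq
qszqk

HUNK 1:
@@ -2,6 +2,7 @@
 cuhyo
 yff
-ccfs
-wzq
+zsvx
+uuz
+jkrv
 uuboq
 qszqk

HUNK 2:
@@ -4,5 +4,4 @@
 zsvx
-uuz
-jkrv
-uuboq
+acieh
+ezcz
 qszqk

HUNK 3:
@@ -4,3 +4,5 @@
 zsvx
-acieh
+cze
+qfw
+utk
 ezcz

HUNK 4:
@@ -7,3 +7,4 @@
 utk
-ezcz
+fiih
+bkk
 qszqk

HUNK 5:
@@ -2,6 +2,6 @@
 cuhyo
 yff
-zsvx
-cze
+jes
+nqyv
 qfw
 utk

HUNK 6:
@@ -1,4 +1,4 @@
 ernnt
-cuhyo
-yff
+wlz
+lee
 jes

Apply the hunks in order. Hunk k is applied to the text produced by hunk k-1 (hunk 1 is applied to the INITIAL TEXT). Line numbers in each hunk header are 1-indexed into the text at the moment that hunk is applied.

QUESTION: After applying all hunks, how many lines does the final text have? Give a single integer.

Hunk 1: at line 2 remove [ccfs,wzq] add [zsvx,uuz,jkrv] -> 8 lines: ernnt cuhyo yff zsvx uuz jkrv uuboq qszqk
Hunk 2: at line 4 remove [uuz,jkrv,uuboq] add [acieh,ezcz] -> 7 lines: ernnt cuhyo yff zsvx acieh ezcz qszqk
Hunk 3: at line 4 remove [acieh] add [cze,qfw,utk] -> 9 lines: ernnt cuhyo yff zsvx cze qfw utk ezcz qszqk
Hunk 4: at line 7 remove [ezcz] add [fiih,bkk] -> 10 lines: ernnt cuhyo yff zsvx cze qfw utk fiih bkk qszqk
Hunk 5: at line 2 remove [zsvx,cze] add [jes,nqyv] -> 10 lines: ernnt cuhyo yff jes nqyv qfw utk fiih bkk qszqk
Hunk 6: at line 1 remove [cuhyo,yff] add [wlz,lee] -> 10 lines: ernnt wlz lee jes nqyv qfw utk fiih bkk qszqk
Final line count: 10

Answer: 10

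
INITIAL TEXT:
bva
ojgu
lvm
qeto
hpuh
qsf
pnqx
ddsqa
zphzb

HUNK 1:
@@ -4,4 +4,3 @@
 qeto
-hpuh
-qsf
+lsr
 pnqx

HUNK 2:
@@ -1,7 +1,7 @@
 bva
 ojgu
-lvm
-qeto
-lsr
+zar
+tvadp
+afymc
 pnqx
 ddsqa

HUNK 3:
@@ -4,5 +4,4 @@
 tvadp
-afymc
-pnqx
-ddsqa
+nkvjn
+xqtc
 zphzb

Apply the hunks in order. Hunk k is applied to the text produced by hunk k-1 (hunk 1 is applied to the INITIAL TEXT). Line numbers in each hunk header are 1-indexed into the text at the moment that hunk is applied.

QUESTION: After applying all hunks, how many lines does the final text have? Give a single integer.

Answer: 7

Derivation:
Hunk 1: at line 4 remove [hpuh,qsf] add [lsr] -> 8 lines: bva ojgu lvm qeto lsr pnqx ddsqa zphzb
Hunk 2: at line 1 remove [lvm,qeto,lsr] add [zar,tvadp,afymc] -> 8 lines: bva ojgu zar tvadp afymc pnqx ddsqa zphzb
Hunk 3: at line 4 remove [afymc,pnqx,ddsqa] add [nkvjn,xqtc] -> 7 lines: bva ojgu zar tvadp nkvjn xqtc zphzb
Final line count: 7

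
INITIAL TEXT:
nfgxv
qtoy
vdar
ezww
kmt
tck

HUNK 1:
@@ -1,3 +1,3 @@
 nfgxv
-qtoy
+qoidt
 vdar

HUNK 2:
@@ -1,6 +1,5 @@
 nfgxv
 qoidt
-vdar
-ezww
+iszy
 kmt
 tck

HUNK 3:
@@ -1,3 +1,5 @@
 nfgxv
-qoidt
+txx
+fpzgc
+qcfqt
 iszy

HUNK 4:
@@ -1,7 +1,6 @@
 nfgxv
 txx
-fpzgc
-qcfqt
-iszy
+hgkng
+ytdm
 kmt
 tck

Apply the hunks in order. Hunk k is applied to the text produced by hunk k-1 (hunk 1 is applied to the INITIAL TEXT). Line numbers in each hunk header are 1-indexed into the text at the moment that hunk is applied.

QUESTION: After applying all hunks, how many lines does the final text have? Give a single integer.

Answer: 6

Derivation:
Hunk 1: at line 1 remove [qtoy] add [qoidt] -> 6 lines: nfgxv qoidt vdar ezww kmt tck
Hunk 2: at line 1 remove [vdar,ezww] add [iszy] -> 5 lines: nfgxv qoidt iszy kmt tck
Hunk 3: at line 1 remove [qoidt] add [txx,fpzgc,qcfqt] -> 7 lines: nfgxv txx fpzgc qcfqt iszy kmt tck
Hunk 4: at line 1 remove [fpzgc,qcfqt,iszy] add [hgkng,ytdm] -> 6 lines: nfgxv txx hgkng ytdm kmt tck
Final line count: 6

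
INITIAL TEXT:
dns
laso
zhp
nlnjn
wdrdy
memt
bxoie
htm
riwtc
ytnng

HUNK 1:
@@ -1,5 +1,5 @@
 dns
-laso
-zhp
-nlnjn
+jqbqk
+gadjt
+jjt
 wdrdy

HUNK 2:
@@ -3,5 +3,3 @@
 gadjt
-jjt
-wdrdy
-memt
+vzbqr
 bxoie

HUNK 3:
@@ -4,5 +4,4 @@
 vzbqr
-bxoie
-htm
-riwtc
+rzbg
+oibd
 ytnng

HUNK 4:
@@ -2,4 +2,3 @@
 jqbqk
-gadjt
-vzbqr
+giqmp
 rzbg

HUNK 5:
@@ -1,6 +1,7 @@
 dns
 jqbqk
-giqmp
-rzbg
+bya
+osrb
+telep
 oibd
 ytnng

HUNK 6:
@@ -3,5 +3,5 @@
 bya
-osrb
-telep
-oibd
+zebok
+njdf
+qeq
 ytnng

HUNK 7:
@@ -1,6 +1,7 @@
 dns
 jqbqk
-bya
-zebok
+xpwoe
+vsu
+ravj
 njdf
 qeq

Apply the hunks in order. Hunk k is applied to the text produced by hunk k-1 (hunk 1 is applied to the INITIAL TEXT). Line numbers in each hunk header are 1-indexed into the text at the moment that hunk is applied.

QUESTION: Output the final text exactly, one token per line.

Answer: dns
jqbqk
xpwoe
vsu
ravj
njdf
qeq
ytnng

Derivation:
Hunk 1: at line 1 remove [laso,zhp,nlnjn] add [jqbqk,gadjt,jjt] -> 10 lines: dns jqbqk gadjt jjt wdrdy memt bxoie htm riwtc ytnng
Hunk 2: at line 3 remove [jjt,wdrdy,memt] add [vzbqr] -> 8 lines: dns jqbqk gadjt vzbqr bxoie htm riwtc ytnng
Hunk 3: at line 4 remove [bxoie,htm,riwtc] add [rzbg,oibd] -> 7 lines: dns jqbqk gadjt vzbqr rzbg oibd ytnng
Hunk 4: at line 2 remove [gadjt,vzbqr] add [giqmp] -> 6 lines: dns jqbqk giqmp rzbg oibd ytnng
Hunk 5: at line 1 remove [giqmp,rzbg] add [bya,osrb,telep] -> 7 lines: dns jqbqk bya osrb telep oibd ytnng
Hunk 6: at line 3 remove [osrb,telep,oibd] add [zebok,njdf,qeq] -> 7 lines: dns jqbqk bya zebok njdf qeq ytnng
Hunk 7: at line 1 remove [bya,zebok] add [xpwoe,vsu,ravj] -> 8 lines: dns jqbqk xpwoe vsu ravj njdf qeq ytnng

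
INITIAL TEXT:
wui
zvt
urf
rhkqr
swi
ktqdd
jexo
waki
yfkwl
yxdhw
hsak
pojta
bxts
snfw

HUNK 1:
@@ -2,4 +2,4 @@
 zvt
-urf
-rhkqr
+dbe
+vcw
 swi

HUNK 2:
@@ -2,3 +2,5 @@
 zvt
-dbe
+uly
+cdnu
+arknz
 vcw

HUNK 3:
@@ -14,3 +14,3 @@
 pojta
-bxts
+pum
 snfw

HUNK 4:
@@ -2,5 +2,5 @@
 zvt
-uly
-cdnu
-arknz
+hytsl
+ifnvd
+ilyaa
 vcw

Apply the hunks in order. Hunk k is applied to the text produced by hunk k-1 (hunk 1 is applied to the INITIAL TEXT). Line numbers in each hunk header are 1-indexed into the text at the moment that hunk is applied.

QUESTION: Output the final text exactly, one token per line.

Hunk 1: at line 2 remove [urf,rhkqr] add [dbe,vcw] -> 14 lines: wui zvt dbe vcw swi ktqdd jexo waki yfkwl yxdhw hsak pojta bxts snfw
Hunk 2: at line 2 remove [dbe] add [uly,cdnu,arknz] -> 16 lines: wui zvt uly cdnu arknz vcw swi ktqdd jexo waki yfkwl yxdhw hsak pojta bxts snfw
Hunk 3: at line 14 remove [bxts] add [pum] -> 16 lines: wui zvt uly cdnu arknz vcw swi ktqdd jexo waki yfkwl yxdhw hsak pojta pum snfw
Hunk 4: at line 2 remove [uly,cdnu,arknz] add [hytsl,ifnvd,ilyaa] -> 16 lines: wui zvt hytsl ifnvd ilyaa vcw swi ktqdd jexo waki yfkwl yxdhw hsak pojta pum snfw

Answer: wui
zvt
hytsl
ifnvd
ilyaa
vcw
swi
ktqdd
jexo
waki
yfkwl
yxdhw
hsak
pojta
pum
snfw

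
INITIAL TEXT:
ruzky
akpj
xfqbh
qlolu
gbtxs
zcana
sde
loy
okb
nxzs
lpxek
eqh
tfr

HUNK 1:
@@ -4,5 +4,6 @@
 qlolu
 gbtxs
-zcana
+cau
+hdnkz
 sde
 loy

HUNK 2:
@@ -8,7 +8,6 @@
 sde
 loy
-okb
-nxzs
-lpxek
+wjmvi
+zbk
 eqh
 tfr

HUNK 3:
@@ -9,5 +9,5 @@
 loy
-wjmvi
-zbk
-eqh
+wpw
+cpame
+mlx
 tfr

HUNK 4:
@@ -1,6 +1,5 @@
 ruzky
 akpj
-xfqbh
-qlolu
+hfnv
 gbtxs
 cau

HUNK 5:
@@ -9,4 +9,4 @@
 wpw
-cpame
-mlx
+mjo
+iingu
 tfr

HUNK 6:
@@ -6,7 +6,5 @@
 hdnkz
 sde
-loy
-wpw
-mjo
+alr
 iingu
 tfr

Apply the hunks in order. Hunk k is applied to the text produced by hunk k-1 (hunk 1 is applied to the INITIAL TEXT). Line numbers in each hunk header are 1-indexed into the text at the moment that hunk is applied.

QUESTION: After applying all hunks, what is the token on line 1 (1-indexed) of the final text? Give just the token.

Hunk 1: at line 4 remove [zcana] add [cau,hdnkz] -> 14 lines: ruzky akpj xfqbh qlolu gbtxs cau hdnkz sde loy okb nxzs lpxek eqh tfr
Hunk 2: at line 8 remove [okb,nxzs,lpxek] add [wjmvi,zbk] -> 13 lines: ruzky akpj xfqbh qlolu gbtxs cau hdnkz sde loy wjmvi zbk eqh tfr
Hunk 3: at line 9 remove [wjmvi,zbk,eqh] add [wpw,cpame,mlx] -> 13 lines: ruzky akpj xfqbh qlolu gbtxs cau hdnkz sde loy wpw cpame mlx tfr
Hunk 4: at line 1 remove [xfqbh,qlolu] add [hfnv] -> 12 lines: ruzky akpj hfnv gbtxs cau hdnkz sde loy wpw cpame mlx tfr
Hunk 5: at line 9 remove [cpame,mlx] add [mjo,iingu] -> 12 lines: ruzky akpj hfnv gbtxs cau hdnkz sde loy wpw mjo iingu tfr
Hunk 6: at line 6 remove [loy,wpw,mjo] add [alr] -> 10 lines: ruzky akpj hfnv gbtxs cau hdnkz sde alr iingu tfr
Final line 1: ruzky

Answer: ruzky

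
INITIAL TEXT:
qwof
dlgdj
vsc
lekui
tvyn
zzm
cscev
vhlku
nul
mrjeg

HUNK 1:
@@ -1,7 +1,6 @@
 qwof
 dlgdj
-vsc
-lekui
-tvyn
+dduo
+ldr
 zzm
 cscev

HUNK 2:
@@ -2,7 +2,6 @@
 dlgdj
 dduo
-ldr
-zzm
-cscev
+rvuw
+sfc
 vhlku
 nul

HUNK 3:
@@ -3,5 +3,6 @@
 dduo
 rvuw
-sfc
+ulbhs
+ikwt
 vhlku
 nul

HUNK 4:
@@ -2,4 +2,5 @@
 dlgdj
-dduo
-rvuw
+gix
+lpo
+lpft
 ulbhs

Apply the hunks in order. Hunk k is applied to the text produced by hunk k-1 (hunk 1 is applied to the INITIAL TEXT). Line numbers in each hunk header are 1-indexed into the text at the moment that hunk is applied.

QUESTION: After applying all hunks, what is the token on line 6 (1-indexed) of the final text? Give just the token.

Hunk 1: at line 1 remove [vsc,lekui,tvyn] add [dduo,ldr] -> 9 lines: qwof dlgdj dduo ldr zzm cscev vhlku nul mrjeg
Hunk 2: at line 2 remove [ldr,zzm,cscev] add [rvuw,sfc] -> 8 lines: qwof dlgdj dduo rvuw sfc vhlku nul mrjeg
Hunk 3: at line 3 remove [sfc] add [ulbhs,ikwt] -> 9 lines: qwof dlgdj dduo rvuw ulbhs ikwt vhlku nul mrjeg
Hunk 4: at line 2 remove [dduo,rvuw] add [gix,lpo,lpft] -> 10 lines: qwof dlgdj gix lpo lpft ulbhs ikwt vhlku nul mrjeg
Final line 6: ulbhs

Answer: ulbhs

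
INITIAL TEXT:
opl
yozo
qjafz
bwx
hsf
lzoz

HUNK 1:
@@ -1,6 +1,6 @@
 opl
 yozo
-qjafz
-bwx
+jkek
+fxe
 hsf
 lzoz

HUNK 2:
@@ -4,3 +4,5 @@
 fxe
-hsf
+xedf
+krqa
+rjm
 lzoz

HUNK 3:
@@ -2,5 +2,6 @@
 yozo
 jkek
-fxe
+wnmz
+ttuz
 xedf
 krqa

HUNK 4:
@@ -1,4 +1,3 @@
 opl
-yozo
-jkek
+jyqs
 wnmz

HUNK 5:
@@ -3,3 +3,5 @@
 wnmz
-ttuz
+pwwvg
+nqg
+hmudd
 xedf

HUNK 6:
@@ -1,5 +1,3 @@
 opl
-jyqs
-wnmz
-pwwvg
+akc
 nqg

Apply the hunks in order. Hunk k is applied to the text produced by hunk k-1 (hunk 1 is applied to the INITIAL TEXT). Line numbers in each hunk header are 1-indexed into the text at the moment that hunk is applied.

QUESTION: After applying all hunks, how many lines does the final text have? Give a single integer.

Hunk 1: at line 1 remove [qjafz,bwx] add [jkek,fxe] -> 6 lines: opl yozo jkek fxe hsf lzoz
Hunk 2: at line 4 remove [hsf] add [xedf,krqa,rjm] -> 8 lines: opl yozo jkek fxe xedf krqa rjm lzoz
Hunk 3: at line 2 remove [fxe] add [wnmz,ttuz] -> 9 lines: opl yozo jkek wnmz ttuz xedf krqa rjm lzoz
Hunk 4: at line 1 remove [yozo,jkek] add [jyqs] -> 8 lines: opl jyqs wnmz ttuz xedf krqa rjm lzoz
Hunk 5: at line 3 remove [ttuz] add [pwwvg,nqg,hmudd] -> 10 lines: opl jyqs wnmz pwwvg nqg hmudd xedf krqa rjm lzoz
Hunk 6: at line 1 remove [jyqs,wnmz,pwwvg] add [akc] -> 8 lines: opl akc nqg hmudd xedf krqa rjm lzoz
Final line count: 8

Answer: 8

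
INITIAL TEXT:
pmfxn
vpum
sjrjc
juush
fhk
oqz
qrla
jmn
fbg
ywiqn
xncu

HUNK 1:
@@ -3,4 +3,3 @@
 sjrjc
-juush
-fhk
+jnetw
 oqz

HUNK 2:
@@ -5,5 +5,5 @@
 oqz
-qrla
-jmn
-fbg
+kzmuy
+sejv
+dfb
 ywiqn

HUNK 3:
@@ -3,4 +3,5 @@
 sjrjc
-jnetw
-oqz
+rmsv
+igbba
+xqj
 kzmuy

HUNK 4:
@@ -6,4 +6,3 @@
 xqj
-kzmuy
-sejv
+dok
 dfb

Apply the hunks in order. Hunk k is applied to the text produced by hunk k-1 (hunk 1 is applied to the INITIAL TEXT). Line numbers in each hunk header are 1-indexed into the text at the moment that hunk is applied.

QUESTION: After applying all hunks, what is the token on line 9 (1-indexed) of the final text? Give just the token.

Hunk 1: at line 3 remove [juush,fhk] add [jnetw] -> 10 lines: pmfxn vpum sjrjc jnetw oqz qrla jmn fbg ywiqn xncu
Hunk 2: at line 5 remove [qrla,jmn,fbg] add [kzmuy,sejv,dfb] -> 10 lines: pmfxn vpum sjrjc jnetw oqz kzmuy sejv dfb ywiqn xncu
Hunk 3: at line 3 remove [jnetw,oqz] add [rmsv,igbba,xqj] -> 11 lines: pmfxn vpum sjrjc rmsv igbba xqj kzmuy sejv dfb ywiqn xncu
Hunk 4: at line 6 remove [kzmuy,sejv] add [dok] -> 10 lines: pmfxn vpum sjrjc rmsv igbba xqj dok dfb ywiqn xncu
Final line 9: ywiqn

Answer: ywiqn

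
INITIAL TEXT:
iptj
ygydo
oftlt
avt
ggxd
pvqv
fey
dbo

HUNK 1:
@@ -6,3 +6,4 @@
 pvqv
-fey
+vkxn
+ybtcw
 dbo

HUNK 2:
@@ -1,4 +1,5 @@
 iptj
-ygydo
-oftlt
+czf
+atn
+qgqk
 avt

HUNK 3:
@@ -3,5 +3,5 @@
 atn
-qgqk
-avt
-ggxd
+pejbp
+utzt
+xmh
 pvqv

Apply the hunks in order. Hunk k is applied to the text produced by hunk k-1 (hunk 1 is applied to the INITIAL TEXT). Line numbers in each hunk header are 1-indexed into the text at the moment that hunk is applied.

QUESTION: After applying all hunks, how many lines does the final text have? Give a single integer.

Answer: 10

Derivation:
Hunk 1: at line 6 remove [fey] add [vkxn,ybtcw] -> 9 lines: iptj ygydo oftlt avt ggxd pvqv vkxn ybtcw dbo
Hunk 2: at line 1 remove [ygydo,oftlt] add [czf,atn,qgqk] -> 10 lines: iptj czf atn qgqk avt ggxd pvqv vkxn ybtcw dbo
Hunk 3: at line 3 remove [qgqk,avt,ggxd] add [pejbp,utzt,xmh] -> 10 lines: iptj czf atn pejbp utzt xmh pvqv vkxn ybtcw dbo
Final line count: 10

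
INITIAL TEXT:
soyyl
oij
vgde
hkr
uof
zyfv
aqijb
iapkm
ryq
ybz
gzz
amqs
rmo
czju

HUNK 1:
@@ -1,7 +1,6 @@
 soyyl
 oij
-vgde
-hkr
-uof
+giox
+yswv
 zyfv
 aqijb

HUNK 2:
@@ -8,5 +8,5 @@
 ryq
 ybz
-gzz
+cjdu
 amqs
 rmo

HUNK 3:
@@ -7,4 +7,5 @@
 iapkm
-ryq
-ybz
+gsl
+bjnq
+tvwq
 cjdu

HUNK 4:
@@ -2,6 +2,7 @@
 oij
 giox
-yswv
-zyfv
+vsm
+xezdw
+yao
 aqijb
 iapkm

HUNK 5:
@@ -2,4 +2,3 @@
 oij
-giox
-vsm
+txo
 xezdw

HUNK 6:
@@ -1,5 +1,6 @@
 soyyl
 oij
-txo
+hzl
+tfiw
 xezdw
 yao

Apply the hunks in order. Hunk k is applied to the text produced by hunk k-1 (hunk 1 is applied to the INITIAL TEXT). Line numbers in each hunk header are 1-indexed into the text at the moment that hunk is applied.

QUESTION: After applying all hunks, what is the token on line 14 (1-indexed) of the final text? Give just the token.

Answer: rmo

Derivation:
Hunk 1: at line 1 remove [vgde,hkr,uof] add [giox,yswv] -> 13 lines: soyyl oij giox yswv zyfv aqijb iapkm ryq ybz gzz amqs rmo czju
Hunk 2: at line 8 remove [gzz] add [cjdu] -> 13 lines: soyyl oij giox yswv zyfv aqijb iapkm ryq ybz cjdu amqs rmo czju
Hunk 3: at line 7 remove [ryq,ybz] add [gsl,bjnq,tvwq] -> 14 lines: soyyl oij giox yswv zyfv aqijb iapkm gsl bjnq tvwq cjdu amqs rmo czju
Hunk 4: at line 2 remove [yswv,zyfv] add [vsm,xezdw,yao] -> 15 lines: soyyl oij giox vsm xezdw yao aqijb iapkm gsl bjnq tvwq cjdu amqs rmo czju
Hunk 5: at line 2 remove [giox,vsm] add [txo] -> 14 lines: soyyl oij txo xezdw yao aqijb iapkm gsl bjnq tvwq cjdu amqs rmo czju
Hunk 6: at line 1 remove [txo] add [hzl,tfiw] -> 15 lines: soyyl oij hzl tfiw xezdw yao aqijb iapkm gsl bjnq tvwq cjdu amqs rmo czju
Final line 14: rmo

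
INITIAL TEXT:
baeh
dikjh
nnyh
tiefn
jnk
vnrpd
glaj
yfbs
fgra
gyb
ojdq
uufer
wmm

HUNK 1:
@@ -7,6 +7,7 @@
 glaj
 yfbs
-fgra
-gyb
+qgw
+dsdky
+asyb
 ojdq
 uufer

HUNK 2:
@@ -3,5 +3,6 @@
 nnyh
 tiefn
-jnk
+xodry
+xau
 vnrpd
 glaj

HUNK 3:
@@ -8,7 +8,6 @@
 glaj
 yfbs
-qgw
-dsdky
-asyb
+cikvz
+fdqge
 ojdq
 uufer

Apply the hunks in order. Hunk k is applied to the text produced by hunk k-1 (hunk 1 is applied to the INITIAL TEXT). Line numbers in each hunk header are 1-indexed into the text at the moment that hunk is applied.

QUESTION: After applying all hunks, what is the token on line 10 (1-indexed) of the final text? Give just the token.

Answer: cikvz

Derivation:
Hunk 1: at line 7 remove [fgra,gyb] add [qgw,dsdky,asyb] -> 14 lines: baeh dikjh nnyh tiefn jnk vnrpd glaj yfbs qgw dsdky asyb ojdq uufer wmm
Hunk 2: at line 3 remove [jnk] add [xodry,xau] -> 15 lines: baeh dikjh nnyh tiefn xodry xau vnrpd glaj yfbs qgw dsdky asyb ojdq uufer wmm
Hunk 3: at line 8 remove [qgw,dsdky,asyb] add [cikvz,fdqge] -> 14 lines: baeh dikjh nnyh tiefn xodry xau vnrpd glaj yfbs cikvz fdqge ojdq uufer wmm
Final line 10: cikvz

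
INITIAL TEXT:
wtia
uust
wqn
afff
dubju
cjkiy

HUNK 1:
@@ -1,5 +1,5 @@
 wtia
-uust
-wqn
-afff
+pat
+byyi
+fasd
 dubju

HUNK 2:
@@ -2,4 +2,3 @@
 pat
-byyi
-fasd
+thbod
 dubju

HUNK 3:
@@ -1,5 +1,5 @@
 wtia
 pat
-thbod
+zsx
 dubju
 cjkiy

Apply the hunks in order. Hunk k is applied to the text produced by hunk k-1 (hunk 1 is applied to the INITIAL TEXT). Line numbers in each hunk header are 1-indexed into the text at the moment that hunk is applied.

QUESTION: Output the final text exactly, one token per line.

Hunk 1: at line 1 remove [uust,wqn,afff] add [pat,byyi,fasd] -> 6 lines: wtia pat byyi fasd dubju cjkiy
Hunk 2: at line 2 remove [byyi,fasd] add [thbod] -> 5 lines: wtia pat thbod dubju cjkiy
Hunk 3: at line 1 remove [thbod] add [zsx] -> 5 lines: wtia pat zsx dubju cjkiy

Answer: wtia
pat
zsx
dubju
cjkiy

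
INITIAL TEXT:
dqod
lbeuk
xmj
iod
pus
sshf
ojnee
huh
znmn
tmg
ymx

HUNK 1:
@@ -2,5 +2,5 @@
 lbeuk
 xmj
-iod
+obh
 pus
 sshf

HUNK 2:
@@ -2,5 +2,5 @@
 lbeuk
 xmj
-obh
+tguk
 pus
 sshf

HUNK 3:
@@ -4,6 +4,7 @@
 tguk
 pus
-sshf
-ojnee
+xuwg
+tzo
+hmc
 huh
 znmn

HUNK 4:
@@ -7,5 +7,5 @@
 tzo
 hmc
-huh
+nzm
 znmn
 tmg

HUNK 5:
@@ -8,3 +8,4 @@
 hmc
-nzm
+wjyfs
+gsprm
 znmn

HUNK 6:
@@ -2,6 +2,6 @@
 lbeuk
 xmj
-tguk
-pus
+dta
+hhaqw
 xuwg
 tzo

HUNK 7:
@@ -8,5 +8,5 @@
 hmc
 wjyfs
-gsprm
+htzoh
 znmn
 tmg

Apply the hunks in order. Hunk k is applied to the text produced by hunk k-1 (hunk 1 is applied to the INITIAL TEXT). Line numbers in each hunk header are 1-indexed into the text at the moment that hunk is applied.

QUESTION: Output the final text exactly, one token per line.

Answer: dqod
lbeuk
xmj
dta
hhaqw
xuwg
tzo
hmc
wjyfs
htzoh
znmn
tmg
ymx

Derivation:
Hunk 1: at line 2 remove [iod] add [obh] -> 11 lines: dqod lbeuk xmj obh pus sshf ojnee huh znmn tmg ymx
Hunk 2: at line 2 remove [obh] add [tguk] -> 11 lines: dqod lbeuk xmj tguk pus sshf ojnee huh znmn tmg ymx
Hunk 3: at line 4 remove [sshf,ojnee] add [xuwg,tzo,hmc] -> 12 lines: dqod lbeuk xmj tguk pus xuwg tzo hmc huh znmn tmg ymx
Hunk 4: at line 7 remove [huh] add [nzm] -> 12 lines: dqod lbeuk xmj tguk pus xuwg tzo hmc nzm znmn tmg ymx
Hunk 5: at line 8 remove [nzm] add [wjyfs,gsprm] -> 13 lines: dqod lbeuk xmj tguk pus xuwg tzo hmc wjyfs gsprm znmn tmg ymx
Hunk 6: at line 2 remove [tguk,pus] add [dta,hhaqw] -> 13 lines: dqod lbeuk xmj dta hhaqw xuwg tzo hmc wjyfs gsprm znmn tmg ymx
Hunk 7: at line 8 remove [gsprm] add [htzoh] -> 13 lines: dqod lbeuk xmj dta hhaqw xuwg tzo hmc wjyfs htzoh znmn tmg ymx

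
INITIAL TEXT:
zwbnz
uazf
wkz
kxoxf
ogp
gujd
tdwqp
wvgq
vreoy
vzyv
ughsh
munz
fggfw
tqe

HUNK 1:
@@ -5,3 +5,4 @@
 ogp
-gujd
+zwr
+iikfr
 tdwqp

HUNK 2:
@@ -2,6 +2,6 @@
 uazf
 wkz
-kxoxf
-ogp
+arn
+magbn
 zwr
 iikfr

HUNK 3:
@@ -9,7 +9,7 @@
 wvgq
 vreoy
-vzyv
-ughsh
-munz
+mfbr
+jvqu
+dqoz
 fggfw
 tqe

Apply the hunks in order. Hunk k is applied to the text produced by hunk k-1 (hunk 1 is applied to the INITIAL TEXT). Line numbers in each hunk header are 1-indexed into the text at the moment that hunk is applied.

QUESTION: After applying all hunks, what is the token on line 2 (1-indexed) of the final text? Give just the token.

Answer: uazf

Derivation:
Hunk 1: at line 5 remove [gujd] add [zwr,iikfr] -> 15 lines: zwbnz uazf wkz kxoxf ogp zwr iikfr tdwqp wvgq vreoy vzyv ughsh munz fggfw tqe
Hunk 2: at line 2 remove [kxoxf,ogp] add [arn,magbn] -> 15 lines: zwbnz uazf wkz arn magbn zwr iikfr tdwqp wvgq vreoy vzyv ughsh munz fggfw tqe
Hunk 3: at line 9 remove [vzyv,ughsh,munz] add [mfbr,jvqu,dqoz] -> 15 lines: zwbnz uazf wkz arn magbn zwr iikfr tdwqp wvgq vreoy mfbr jvqu dqoz fggfw tqe
Final line 2: uazf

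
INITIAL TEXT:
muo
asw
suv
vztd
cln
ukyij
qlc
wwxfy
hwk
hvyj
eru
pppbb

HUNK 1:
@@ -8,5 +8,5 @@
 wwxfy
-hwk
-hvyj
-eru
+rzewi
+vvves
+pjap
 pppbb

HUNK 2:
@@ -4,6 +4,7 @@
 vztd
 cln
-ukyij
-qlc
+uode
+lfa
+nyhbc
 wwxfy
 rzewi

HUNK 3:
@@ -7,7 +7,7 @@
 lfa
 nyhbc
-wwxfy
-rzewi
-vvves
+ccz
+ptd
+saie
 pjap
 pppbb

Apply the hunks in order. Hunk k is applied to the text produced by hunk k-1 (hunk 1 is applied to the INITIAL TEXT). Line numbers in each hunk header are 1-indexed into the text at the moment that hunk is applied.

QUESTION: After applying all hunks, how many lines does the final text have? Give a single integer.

Hunk 1: at line 8 remove [hwk,hvyj,eru] add [rzewi,vvves,pjap] -> 12 lines: muo asw suv vztd cln ukyij qlc wwxfy rzewi vvves pjap pppbb
Hunk 2: at line 4 remove [ukyij,qlc] add [uode,lfa,nyhbc] -> 13 lines: muo asw suv vztd cln uode lfa nyhbc wwxfy rzewi vvves pjap pppbb
Hunk 3: at line 7 remove [wwxfy,rzewi,vvves] add [ccz,ptd,saie] -> 13 lines: muo asw suv vztd cln uode lfa nyhbc ccz ptd saie pjap pppbb
Final line count: 13

Answer: 13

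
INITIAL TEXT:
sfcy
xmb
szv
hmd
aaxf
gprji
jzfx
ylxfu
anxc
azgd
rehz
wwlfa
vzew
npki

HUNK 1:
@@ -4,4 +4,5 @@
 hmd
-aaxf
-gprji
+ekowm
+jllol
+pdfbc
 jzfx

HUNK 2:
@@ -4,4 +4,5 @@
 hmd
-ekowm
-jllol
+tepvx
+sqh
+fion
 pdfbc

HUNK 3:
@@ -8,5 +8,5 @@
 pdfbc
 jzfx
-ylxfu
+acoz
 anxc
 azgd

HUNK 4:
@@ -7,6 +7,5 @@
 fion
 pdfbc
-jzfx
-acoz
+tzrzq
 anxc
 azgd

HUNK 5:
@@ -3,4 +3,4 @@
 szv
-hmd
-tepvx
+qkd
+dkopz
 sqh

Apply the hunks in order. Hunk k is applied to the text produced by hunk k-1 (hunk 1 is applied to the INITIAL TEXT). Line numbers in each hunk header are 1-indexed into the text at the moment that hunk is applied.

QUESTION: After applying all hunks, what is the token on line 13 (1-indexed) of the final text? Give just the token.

Hunk 1: at line 4 remove [aaxf,gprji] add [ekowm,jllol,pdfbc] -> 15 lines: sfcy xmb szv hmd ekowm jllol pdfbc jzfx ylxfu anxc azgd rehz wwlfa vzew npki
Hunk 2: at line 4 remove [ekowm,jllol] add [tepvx,sqh,fion] -> 16 lines: sfcy xmb szv hmd tepvx sqh fion pdfbc jzfx ylxfu anxc azgd rehz wwlfa vzew npki
Hunk 3: at line 8 remove [ylxfu] add [acoz] -> 16 lines: sfcy xmb szv hmd tepvx sqh fion pdfbc jzfx acoz anxc azgd rehz wwlfa vzew npki
Hunk 4: at line 7 remove [jzfx,acoz] add [tzrzq] -> 15 lines: sfcy xmb szv hmd tepvx sqh fion pdfbc tzrzq anxc azgd rehz wwlfa vzew npki
Hunk 5: at line 3 remove [hmd,tepvx] add [qkd,dkopz] -> 15 lines: sfcy xmb szv qkd dkopz sqh fion pdfbc tzrzq anxc azgd rehz wwlfa vzew npki
Final line 13: wwlfa

Answer: wwlfa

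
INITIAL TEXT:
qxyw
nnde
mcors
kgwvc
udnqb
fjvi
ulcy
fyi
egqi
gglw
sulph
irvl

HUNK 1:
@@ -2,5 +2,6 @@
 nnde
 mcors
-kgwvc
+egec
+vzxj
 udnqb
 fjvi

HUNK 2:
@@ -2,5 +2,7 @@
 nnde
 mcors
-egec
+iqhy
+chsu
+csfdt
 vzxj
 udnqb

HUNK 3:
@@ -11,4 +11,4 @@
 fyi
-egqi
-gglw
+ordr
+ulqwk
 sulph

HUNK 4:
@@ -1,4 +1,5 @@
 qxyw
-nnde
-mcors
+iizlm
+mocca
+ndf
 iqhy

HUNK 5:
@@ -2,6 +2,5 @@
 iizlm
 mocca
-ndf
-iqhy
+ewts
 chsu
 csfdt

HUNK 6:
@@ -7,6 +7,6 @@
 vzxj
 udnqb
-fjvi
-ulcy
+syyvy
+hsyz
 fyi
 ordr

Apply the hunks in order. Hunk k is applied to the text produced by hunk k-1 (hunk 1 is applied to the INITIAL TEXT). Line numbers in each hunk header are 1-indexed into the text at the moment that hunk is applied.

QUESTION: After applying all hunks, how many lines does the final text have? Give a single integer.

Answer: 15

Derivation:
Hunk 1: at line 2 remove [kgwvc] add [egec,vzxj] -> 13 lines: qxyw nnde mcors egec vzxj udnqb fjvi ulcy fyi egqi gglw sulph irvl
Hunk 2: at line 2 remove [egec] add [iqhy,chsu,csfdt] -> 15 lines: qxyw nnde mcors iqhy chsu csfdt vzxj udnqb fjvi ulcy fyi egqi gglw sulph irvl
Hunk 3: at line 11 remove [egqi,gglw] add [ordr,ulqwk] -> 15 lines: qxyw nnde mcors iqhy chsu csfdt vzxj udnqb fjvi ulcy fyi ordr ulqwk sulph irvl
Hunk 4: at line 1 remove [nnde,mcors] add [iizlm,mocca,ndf] -> 16 lines: qxyw iizlm mocca ndf iqhy chsu csfdt vzxj udnqb fjvi ulcy fyi ordr ulqwk sulph irvl
Hunk 5: at line 2 remove [ndf,iqhy] add [ewts] -> 15 lines: qxyw iizlm mocca ewts chsu csfdt vzxj udnqb fjvi ulcy fyi ordr ulqwk sulph irvl
Hunk 6: at line 7 remove [fjvi,ulcy] add [syyvy,hsyz] -> 15 lines: qxyw iizlm mocca ewts chsu csfdt vzxj udnqb syyvy hsyz fyi ordr ulqwk sulph irvl
Final line count: 15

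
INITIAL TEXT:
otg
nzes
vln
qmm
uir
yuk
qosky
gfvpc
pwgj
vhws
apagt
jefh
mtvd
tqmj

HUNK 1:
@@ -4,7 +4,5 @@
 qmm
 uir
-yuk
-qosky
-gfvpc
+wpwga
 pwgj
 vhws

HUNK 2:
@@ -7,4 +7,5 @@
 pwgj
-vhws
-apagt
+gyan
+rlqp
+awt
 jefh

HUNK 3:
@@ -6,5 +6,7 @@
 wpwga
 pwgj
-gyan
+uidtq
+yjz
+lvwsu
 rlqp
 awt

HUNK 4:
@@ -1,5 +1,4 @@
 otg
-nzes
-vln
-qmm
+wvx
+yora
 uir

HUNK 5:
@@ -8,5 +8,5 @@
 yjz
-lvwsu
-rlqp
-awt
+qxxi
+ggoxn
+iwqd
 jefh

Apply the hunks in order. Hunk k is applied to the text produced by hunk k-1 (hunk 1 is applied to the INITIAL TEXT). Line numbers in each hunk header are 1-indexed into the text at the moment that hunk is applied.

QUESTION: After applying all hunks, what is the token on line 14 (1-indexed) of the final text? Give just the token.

Hunk 1: at line 4 remove [yuk,qosky,gfvpc] add [wpwga] -> 12 lines: otg nzes vln qmm uir wpwga pwgj vhws apagt jefh mtvd tqmj
Hunk 2: at line 7 remove [vhws,apagt] add [gyan,rlqp,awt] -> 13 lines: otg nzes vln qmm uir wpwga pwgj gyan rlqp awt jefh mtvd tqmj
Hunk 3: at line 6 remove [gyan] add [uidtq,yjz,lvwsu] -> 15 lines: otg nzes vln qmm uir wpwga pwgj uidtq yjz lvwsu rlqp awt jefh mtvd tqmj
Hunk 4: at line 1 remove [nzes,vln,qmm] add [wvx,yora] -> 14 lines: otg wvx yora uir wpwga pwgj uidtq yjz lvwsu rlqp awt jefh mtvd tqmj
Hunk 5: at line 8 remove [lvwsu,rlqp,awt] add [qxxi,ggoxn,iwqd] -> 14 lines: otg wvx yora uir wpwga pwgj uidtq yjz qxxi ggoxn iwqd jefh mtvd tqmj
Final line 14: tqmj

Answer: tqmj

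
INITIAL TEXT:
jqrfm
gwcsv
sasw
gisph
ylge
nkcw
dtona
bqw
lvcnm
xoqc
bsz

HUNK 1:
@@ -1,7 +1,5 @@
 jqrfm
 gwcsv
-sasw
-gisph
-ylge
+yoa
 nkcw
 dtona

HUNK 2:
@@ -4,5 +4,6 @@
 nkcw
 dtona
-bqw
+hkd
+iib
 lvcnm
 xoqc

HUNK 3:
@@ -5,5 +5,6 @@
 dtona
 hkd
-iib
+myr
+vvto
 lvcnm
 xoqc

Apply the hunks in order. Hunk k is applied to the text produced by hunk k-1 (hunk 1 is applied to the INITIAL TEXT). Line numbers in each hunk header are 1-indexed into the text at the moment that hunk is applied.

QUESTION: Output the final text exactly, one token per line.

Hunk 1: at line 1 remove [sasw,gisph,ylge] add [yoa] -> 9 lines: jqrfm gwcsv yoa nkcw dtona bqw lvcnm xoqc bsz
Hunk 2: at line 4 remove [bqw] add [hkd,iib] -> 10 lines: jqrfm gwcsv yoa nkcw dtona hkd iib lvcnm xoqc bsz
Hunk 3: at line 5 remove [iib] add [myr,vvto] -> 11 lines: jqrfm gwcsv yoa nkcw dtona hkd myr vvto lvcnm xoqc bsz

Answer: jqrfm
gwcsv
yoa
nkcw
dtona
hkd
myr
vvto
lvcnm
xoqc
bsz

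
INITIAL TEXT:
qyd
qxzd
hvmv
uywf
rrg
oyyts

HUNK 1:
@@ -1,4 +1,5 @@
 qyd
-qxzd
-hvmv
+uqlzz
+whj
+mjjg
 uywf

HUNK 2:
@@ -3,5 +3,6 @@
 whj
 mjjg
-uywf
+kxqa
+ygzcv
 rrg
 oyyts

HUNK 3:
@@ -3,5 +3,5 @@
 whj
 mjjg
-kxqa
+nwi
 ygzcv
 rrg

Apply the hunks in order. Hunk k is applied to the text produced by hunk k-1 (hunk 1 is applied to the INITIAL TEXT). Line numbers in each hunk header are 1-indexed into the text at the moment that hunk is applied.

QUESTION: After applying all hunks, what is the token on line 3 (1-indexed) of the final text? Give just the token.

Hunk 1: at line 1 remove [qxzd,hvmv] add [uqlzz,whj,mjjg] -> 7 lines: qyd uqlzz whj mjjg uywf rrg oyyts
Hunk 2: at line 3 remove [uywf] add [kxqa,ygzcv] -> 8 lines: qyd uqlzz whj mjjg kxqa ygzcv rrg oyyts
Hunk 3: at line 3 remove [kxqa] add [nwi] -> 8 lines: qyd uqlzz whj mjjg nwi ygzcv rrg oyyts
Final line 3: whj

Answer: whj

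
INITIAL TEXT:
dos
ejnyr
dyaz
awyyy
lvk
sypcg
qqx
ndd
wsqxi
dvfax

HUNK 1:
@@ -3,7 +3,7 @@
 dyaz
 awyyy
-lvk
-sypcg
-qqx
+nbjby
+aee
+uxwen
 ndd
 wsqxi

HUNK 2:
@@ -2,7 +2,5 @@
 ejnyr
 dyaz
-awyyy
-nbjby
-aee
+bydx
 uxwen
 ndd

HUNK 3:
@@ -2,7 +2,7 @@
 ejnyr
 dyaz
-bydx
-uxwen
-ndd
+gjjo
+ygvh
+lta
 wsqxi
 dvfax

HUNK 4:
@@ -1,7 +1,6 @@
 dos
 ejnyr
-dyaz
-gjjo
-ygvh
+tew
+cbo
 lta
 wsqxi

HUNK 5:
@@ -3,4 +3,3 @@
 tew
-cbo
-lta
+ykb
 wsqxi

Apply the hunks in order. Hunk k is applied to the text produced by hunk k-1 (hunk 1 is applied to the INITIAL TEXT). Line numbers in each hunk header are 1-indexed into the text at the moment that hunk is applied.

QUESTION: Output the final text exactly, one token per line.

Answer: dos
ejnyr
tew
ykb
wsqxi
dvfax

Derivation:
Hunk 1: at line 3 remove [lvk,sypcg,qqx] add [nbjby,aee,uxwen] -> 10 lines: dos ejnyr dyaz awyyy nbjby aee uxwen ndd wsqxi dvfax
Hunk 2: at line 2 remove [awyyy,nbjby,aee] add [bydx] -> 8 lines: dos ejnyr dyaz bydx uxwen ndd wsqxi dvfax
Hunk 3: at line 2 remove [bydx,uxwen,ndd] add [gjjo,ygvh,lta] -> 8 lines: dos ejnyr dyaz gjjo ygvh lta wsqxi dvfax
Hunk 4: at line 1 remove [dyaz,gjjo,ygvh] add [tew,cbo] -> 7 lines: dos ejnyr tew cbo lta wsqxi dvfax
Hunk 5: at line 3 remove [cbo,lta] add [ykb] -> 6 lines: dos ejnyr tew ykb wsqxi dvfax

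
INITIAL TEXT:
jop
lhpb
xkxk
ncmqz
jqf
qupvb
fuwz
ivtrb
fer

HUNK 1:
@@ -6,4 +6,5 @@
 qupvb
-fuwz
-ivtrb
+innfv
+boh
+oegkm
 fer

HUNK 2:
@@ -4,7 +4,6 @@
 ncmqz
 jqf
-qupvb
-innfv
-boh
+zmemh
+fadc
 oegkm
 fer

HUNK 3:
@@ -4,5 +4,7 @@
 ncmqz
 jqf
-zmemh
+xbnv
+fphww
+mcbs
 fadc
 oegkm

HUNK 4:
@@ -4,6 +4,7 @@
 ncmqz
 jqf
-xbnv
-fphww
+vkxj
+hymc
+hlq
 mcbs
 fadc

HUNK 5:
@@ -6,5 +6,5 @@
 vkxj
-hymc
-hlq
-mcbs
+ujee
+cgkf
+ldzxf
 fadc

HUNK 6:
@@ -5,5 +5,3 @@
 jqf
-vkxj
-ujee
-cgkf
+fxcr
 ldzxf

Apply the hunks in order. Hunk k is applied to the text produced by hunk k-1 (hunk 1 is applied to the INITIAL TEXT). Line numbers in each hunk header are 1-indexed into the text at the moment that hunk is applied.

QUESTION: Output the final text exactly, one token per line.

Answer: jop
lhpb
xkxk
ncmqz
jqf
fxcr
ldzxf
fadc
oegkm
fer

Derivation:
Hunk 1: at line 6 remove [fuwz,ivtrb] add [innfv,boh,oegkm] -> 10 lines: jop lhpb xkxk ncmqz jqf qupvb innfv boh oegkm fer
Hunk 2: at line 4 remove [qupvb,innfv,boh] add [zmemh,fadc] -> 9 lines: jop lhpb xkxk ncmqz jqf zmemh fadc oegkm fer
Hunk 3: at line 4 remove [zmemh] add [xbnv,fphww,mcbs] -> 11 lines: jop lhpb xkxk ncmqz jqf xbnv fphww mcbs fadc oegkm fer
Hunk 4: at line 4 remove [xbnv,fphww] add [vkxj,hymc,hlq] -> 12 lines: jop lhpb xkxk ncmqz jqf vkxj hymc hlq mcbs fadc oegkm fer
Hunk 5: at line 6 remove [hymc,hlq,mcbs] add [ujee,cgkf,ldzxf] -> 12 lines: jop lhpb xkxk ncmqz jqf vkxj ujee cgkf ldzxf fadc oegkm fer
Hunk 6: at line 5 remove [vkxj,ujee,cgkf] add [fxcr] -> 10 lines: jop lhpb xkxk ncmqz jqf fxcr ldzxf fadc oegkm fer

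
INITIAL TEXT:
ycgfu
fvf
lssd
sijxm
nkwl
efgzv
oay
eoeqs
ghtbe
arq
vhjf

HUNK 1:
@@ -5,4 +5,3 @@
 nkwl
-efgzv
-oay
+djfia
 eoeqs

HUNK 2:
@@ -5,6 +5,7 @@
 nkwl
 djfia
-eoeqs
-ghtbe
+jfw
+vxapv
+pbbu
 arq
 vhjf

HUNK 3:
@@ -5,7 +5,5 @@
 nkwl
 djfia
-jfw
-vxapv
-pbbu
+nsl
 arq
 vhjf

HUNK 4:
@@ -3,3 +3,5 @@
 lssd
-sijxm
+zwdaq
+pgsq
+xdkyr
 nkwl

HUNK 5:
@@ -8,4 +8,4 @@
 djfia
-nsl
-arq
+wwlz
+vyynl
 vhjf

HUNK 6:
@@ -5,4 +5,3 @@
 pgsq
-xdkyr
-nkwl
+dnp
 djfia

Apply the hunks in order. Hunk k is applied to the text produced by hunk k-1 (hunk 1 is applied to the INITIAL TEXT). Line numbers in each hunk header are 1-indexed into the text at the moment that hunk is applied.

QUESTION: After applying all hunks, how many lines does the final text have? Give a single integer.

Hunk 1: at line 5 remove [efgzv,oay] add [djfia] -> 10 lines: ycgfu fvf lssd sijxm nkwl djfia eoeqs ghtbe arq vhjf
Hunk 2: at line 5 remove [eoeqs,ghtbe] add [jfw,vxapv,pbbu] -> 11 lines: ycgfu fvf lssd sijxm nkwl djfia jfw vxapv pbbu arq vhjf
Hunk 3: at line 5 remove [jfw,vxapv,pbbu] add [nsl] -> 9 lines: ycgfu fvf lssd sijxm nkwl djfia nsl arq vhjf
Hunk 4: at line 3 remove [sijxm] add [zwdaq,pgsq,xdkyr] -> 11 lines: ycgfu fvf lssd zwdaq pgsq xdkyr nkwl djfia nsl arq vhjf
Hunk 5: at line 8 remove [nsl,arq] add [wwlz,vyynl] -> 11 lines: ycgfu fvf lssd zwdaq pgsq xdkyr nkwl djfia wwlz vyynl vhjf
Hunk 6: at line 5 remove [xdkyr,nkwl] add [dnp] -> 10 lines: ycgfu fvf lssd zwdaq pgsq dnp djfia wwlz vyynl vhjf
Final line count: 10

Answer: 10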